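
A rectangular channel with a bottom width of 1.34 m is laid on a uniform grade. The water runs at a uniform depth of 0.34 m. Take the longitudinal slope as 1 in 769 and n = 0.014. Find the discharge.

Flow area A = b·y = 1.34 × 0.34 = 0.4556 m². Wetted perimeter P = b + 2y = 1.34 + 2×0.34 = 2.02 m.
Hydraulic radius R = A/P = 0.4556/2.02 = 0.2255 m.
Manning's equation: Q = (1/n) A R^(2/3) S^(1/2) = (1/0.014) × 0.4556 × 0.2255^(2/3) × 0.0013^(1/2) = 0.435 m³/s.

Q = 0.435 m³/s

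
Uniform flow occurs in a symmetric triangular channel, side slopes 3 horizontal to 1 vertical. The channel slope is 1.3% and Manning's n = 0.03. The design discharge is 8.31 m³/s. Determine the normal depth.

y_n = 1.07 m

Manning's equation rearranged: A R^(2/3) = nQ / (1·√S) = 0.03 × 8.31 / (√0.013) = 2.187.
Trying y = 0.88 m: A R^(2/3) = 1.298 — too small.
Trying y = 1.07 m: A R^(2/3) = 2.185 — close enough.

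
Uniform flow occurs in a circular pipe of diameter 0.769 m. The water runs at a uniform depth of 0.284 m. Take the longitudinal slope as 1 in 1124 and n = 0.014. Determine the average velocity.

For a circular section of diameter D = 0.769 m at depth y = 0.284 m, the central angle is θ = 2 arccos(1 − 2y/D) = 2.613 rad. Then A = (D²/8)(θ − sin θ) = 0.1558 m² and P = Dθ/2 = 1.005 m.
Hydraulic radius R = A/P = 0.1558/1.005 = 0.1551 m.
From Manning's equation, V = (1/n) R^(2/3) S^(1/2) = (1/0.014) × 0.1551^(2/3) × 0.0008897^(1/2) = 0.615 m/s.

V = 0.615 m/s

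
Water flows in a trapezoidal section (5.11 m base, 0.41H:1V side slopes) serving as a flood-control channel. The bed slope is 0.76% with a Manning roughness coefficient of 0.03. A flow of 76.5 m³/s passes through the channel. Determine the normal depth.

y_n = 2.99 m

Manning's equation rearranged: A R^(2/3) = nQ / (1·√S) = 0.03 × 76.5 / (√0.0076) = 26.33.
Try y = 2.44 m: A R^(2/3) = 18.98 — short.
Try y = 2.99 m: A R^(2/3) = 26.31 — matches.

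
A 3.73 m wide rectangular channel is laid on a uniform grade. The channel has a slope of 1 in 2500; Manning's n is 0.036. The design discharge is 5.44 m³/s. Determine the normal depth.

y_n = 2.51 m

Manning's equation rearranged: A R^(2/3) = nQ / (1·√S) = 0.036 × 5.44 / (√0.0004) = 9.792.
Try y = 2.12 m: A R^(2/3) = 7.866 — low.
Try y = 3.21 m: A R^(2/3) = 13.37 — high.
Try y = 2.51 m: A R^(2/3) = 9.794 — matches.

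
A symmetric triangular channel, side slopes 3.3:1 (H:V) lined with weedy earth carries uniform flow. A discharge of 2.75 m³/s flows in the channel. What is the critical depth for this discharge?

y_c = 0.676 m

At critical depth, Q² T / (g A³) = 1, i.e. A³/T = Q²/g = 2.75²/9.81 = 0.7709.
Try y = 0.539 m: A³/T = 0.2477 — short.
Try y = 0.825 m: A³/T = 2.081 — over.
Try y = 0.676 m: A³/T = 0.7687 — close enough.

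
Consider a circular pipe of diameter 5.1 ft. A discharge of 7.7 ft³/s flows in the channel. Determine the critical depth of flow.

At critical depth, Q² T / (g A³) = 1, i.e. A³/T = Q²/g = 7.7²/32.2 = 1.841.
At y = 0.874 ft: A³/T = 3.29 — high.
At y = 0.568 ft: A³/T = 0.6014 — low.
At y = 0.754 ft: A³/T = 1.84 — close enough.

y_c = 0.754 ft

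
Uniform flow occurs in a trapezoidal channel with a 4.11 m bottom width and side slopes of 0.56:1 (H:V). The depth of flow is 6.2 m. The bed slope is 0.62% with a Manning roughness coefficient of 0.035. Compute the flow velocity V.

With bottom width b = 4.11 m and side slope z = 0.56: A = (b + zy)y = (4.11 + 0.56×6.2)×6.2 = 47.01 m²; P = b + 2y√(1+z²) = 4.11 + 2×6.2×1.146 = 18.32 m.
Hydraulic radius R = A/P = 47.01/18.32 = 2.566 m.
From Manning's equation, V = (1/n) R^(2/3) S^(1/2) = (1/0.035) × 2.566^(2/3) × 0.0062^(1/2) = 4.22 m/s.

V = 4.22 m/s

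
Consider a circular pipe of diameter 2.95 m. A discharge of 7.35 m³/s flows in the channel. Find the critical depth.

y_c = 1.17 m

At critical depth, Q² T / (g A³) = 1, i.e. A³/T = Q²/g = 7.35²/9.81 = 5.507.
At y = 0.911 m: A³/T = 2.122 — low.
At y = 1.35 m: A³/T = 9.645 — high.
At y = 1.17 m: A³/T = 5.572 — close enough.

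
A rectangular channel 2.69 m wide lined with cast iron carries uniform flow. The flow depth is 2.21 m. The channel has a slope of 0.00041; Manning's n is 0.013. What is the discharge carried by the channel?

Q = 8.22 m³/s

Flow area A = b·y = 2.69 × 2.21 = 5.945 m². Wetted perimeter P = b + 2y = 2.69 + 2×2.21 = 7.11 m.
Hydraulic radius R = A/P = 5.945/7.11 = 0.8361 m.
Manning's equation: Q = (1/n) A R^(2/3) S^(1/2) = (1/0.013) × 5.945 × 0.8361^(2/3) × 0.00041^(1/2) = 8.22 m³/s.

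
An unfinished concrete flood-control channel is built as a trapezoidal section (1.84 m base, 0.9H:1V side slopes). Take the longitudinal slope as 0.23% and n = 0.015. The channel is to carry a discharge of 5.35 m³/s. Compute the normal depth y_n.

Manning's equation rearranged: A R^(2/3) = nQ / (1·√S) = 0.015 × 5.35 / (√0.0023) = 1.673.
Try y = 1.03 m: A R^(2/3) = 2.068 — too large.
Try y = 0.667 m: A R^(2/3) = 0.9527 — too small.
Try y = 0.916 m: A R^(2/3) = 1.672 — matches.

y_n = 0.916 m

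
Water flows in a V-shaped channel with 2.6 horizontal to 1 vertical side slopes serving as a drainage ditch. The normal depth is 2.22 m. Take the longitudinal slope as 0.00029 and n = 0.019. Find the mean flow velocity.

V = 0.918 m/s

For a triangular section with side slope z = 2.6: A = zy² = 2.6×2.22² = 12.81 m²; P = 2y√(1+z²) = 2×2.22×2.786 = 12.37 m.
Hydraulic radius R = A/P = 12.81/12.37 = 1.036 m.
From Manning's equation, V = (1/n) R^(2/3) S^(1/2) = (1/0.019) × 1.036^(2/3) × 0.00029^(1/2) = 0.918 m/s.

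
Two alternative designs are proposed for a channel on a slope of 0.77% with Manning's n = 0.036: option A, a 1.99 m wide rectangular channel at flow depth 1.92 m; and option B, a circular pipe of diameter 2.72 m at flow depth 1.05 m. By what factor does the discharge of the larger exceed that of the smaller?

2.03

Channel A: Flow area A = b·y = 1.99 × 1.92 = 3.821 m². Wetted perimeter P = b + 2y = 1.99 + 2×1.92 = 5.83 m. Hydraulic radius R = A/P = 3.821/5.83 = 0.6554 m. Q_A = (1/0.036)·3.821·0.6554^(2/3)·√0.0077 = 7.027 m³/s.
Channel B: For a circular section of diameter D = 2.72 m at depth y = 1.05 m, the central angle is θ = 2 arccos(1 − 2y/D) = 2.682 rad. Then A = (D²/8)(θ − sin θ) = 2.07 m² and P = Dθ/2 = 3.647 m. Hydraulic radius R = A/P = 2.07/3.647 = 0.5674 m. Q_B = (1/0.036)·2.07·0.5674^(2/3)·√0.0077 = 3.457 m³/s.
The larger discharge is 7.027 m³/s and the smaller is 3.457 m³/s; the ratio is 2.03.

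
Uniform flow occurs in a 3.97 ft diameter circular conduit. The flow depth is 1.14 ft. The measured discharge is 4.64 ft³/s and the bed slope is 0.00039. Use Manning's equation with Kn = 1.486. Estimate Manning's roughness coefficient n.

n = 0.014

For a circular section of diameter D = 3.97 ft at depth y = 1.14 ft, the central angle is θ = 2 arccos(1 − 2y/D) = 2.262 rad. Then A = (D²/8)(θ − sin θ) = 2.939 ft² and P = Dθ/2 = 4.49 ft.
Hydraulic radius R = A/P = 2.939/4.49 = 0.6545 ft.
Rearranging Manning's equation: n = (1.486/Q) A R^(2/3) S^(1/2) = (1.486/4.64) × 2.939 × 0.6545^(2/3) × √0.00039 = 0.014.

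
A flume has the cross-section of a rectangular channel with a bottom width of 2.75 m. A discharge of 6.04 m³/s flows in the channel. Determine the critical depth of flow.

y_c = 0.789 m

For a rectangular channel, critical depth y_c = (q²/g)^(1/3) where q = Q/b = 6.04/2.75 = 2.196 m²/s.
So y_c = (2.196²/9.81)^(1/3) = 0.789 m.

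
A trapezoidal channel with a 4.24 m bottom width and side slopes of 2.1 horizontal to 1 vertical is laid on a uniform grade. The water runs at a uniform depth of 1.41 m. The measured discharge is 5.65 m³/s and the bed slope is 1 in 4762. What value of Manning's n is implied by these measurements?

With bottom width b = 4.24 m and side slope z = 2.1: A = (b + zy)y = (4.24 + 2.1×1.41)×1.41 = 10.15 m²; P = b + 2y√(1+z²) = 4.24 + 2×1.41×2.326 = 10.8 m.
Hydraulic radius R = A/P = 10.15/10.8 = 0.9402 m.
Rearranging Manning's equation: n = (1/Q) A R^(2/3) S^(1/2) = (1/5.65) × 10.15 × 0.9402^(2/3) × √0.00021 = 0.025.

n = 0.025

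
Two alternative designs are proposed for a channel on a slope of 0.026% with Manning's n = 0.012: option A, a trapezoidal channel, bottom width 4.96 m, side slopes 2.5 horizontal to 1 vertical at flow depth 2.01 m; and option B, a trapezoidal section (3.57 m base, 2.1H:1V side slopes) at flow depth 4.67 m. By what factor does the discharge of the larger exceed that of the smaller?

4.85

Channel A: With bottom width b = 4.96 m and side slope z = 2.5: A = (b + zy)y = (4.96 + 2.5×2.01)×2.01 = 20.07 m²; P = b + 2y√(1+z²) = 4.96 + 2×2.01×2.693 = 15.78 m. Hydraulic radius R = A/P = 20.07/15.78 = 1.272 m. Q_A = (1/0.012)·20.07·1.272^(2/3)·√0.00026 = 31.65 m³/s.
Channel B: With bottom width b = 3.57 m and side slope z = 2.1: A = (b + zy)y = (3.57 + 2.1×4.67)×4.67 = 62.47 m²; P = b + 2y√(1+z²) = 3.57 + 2×4.67×2.326 = 25.29 m. Hydraulic radius R = A/P = 62.47/25.29 = 2.47 m. Q_B = (1/0.012)·62.47·2.47^(2/3)·√0.00026 = 153.4 m³/s.
The larger discharge is 153.4 m³/s and the smaller is 31.65 m³/s; the ratio is 4.85.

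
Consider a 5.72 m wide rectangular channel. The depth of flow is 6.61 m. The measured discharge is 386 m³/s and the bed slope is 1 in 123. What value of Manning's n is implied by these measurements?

Flow area A = b·y = 5.72 × 6.61 = 37.81 m². Wetted perimeter P = b + 2y = 5.72 + 2×6.61 = 18.94 m.
Hydraulic radius R = A/P = 37.81/18.94 = 1.996 m.
Rearranging Manning's equation: n = (1/Q) A R^(2/3) S^(1/2) = (1/386) × 37.81 × 1.996^(2/3) × √0.00813 = 0.014.

n = 0.014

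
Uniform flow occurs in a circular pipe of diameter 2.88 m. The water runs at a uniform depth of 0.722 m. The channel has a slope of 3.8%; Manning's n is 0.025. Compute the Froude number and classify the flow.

For a circular section of diameter D = 2.88 m at depth y = 0.722 m, the central angle is θ = 2 arccos(1 − 2y/D) = 2.098 rad. Then A = (D²/8)(θ − sin θ) = 1.279 m² and P = Dθ/2 = 3.021 m.
Hydraulic radius R = A/P = 1.279/3.021 = 0.4233 m.
V = (1/n) R^(2/3) √S = (1/0.025) × 0.4233^(2/3) × √0.038 = 4.396 m/s. Hydraulic depth D_h = A/T = 1.279/2.496 = 0.5122 m.
Froude number Fr = V/√(g·D_h) = 4.396/√(9.81×0.5122) = 1.96, which is greater than 1, so the flow is supercritical.

supercritical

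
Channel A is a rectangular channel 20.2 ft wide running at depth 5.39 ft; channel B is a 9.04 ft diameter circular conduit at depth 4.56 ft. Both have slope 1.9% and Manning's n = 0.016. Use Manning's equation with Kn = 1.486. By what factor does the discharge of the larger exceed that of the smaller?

Channel A: Flow area A = b·y = 20.2 × 5.39 = 108.9 ft². Wetted perimeter P = b + 2y = 20.2 + 2×5.39 = 30.98 ft. Hydraulic radius R = A/P = 108.9/30.98 = 3.514 ft. Q_A = (1.486/0.016)·108.9·3.514^(2/3)·√0.019 = 3222 ft³/s.
Channel B: For a circular section of diameter D = 9.04 ft at depth y = 4.56 ft, the central angle is θ = 2 arccos(1 − 2y/D) = 3.159 rad. Then A = (D²/8)(θ − sin θ) = 32.45 ft² and P = Dθ/2 = 14.28 ft. Hydraulic radius R = A/P = 32.45/14.28 = 2.273 ft. Q_B = (1.486/0.016)·32.45·2.273^(2/3)·√0.019 = 718.2 ft³/s.
The larger discharge is 3222 ft³/s and the smaller is 718.2 ft³/s; the ratio is 4.49.

4.49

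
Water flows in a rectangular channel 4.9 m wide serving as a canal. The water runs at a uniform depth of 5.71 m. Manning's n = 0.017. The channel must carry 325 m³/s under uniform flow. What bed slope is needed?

S = 0.019

Flow area A = b·y = 4.9 × 5.71 = 27.98 m². Wetted perimeter P = b + 2y = 4.9 + 2×5.71 = 16.32 m.
Hydraulic radius R = A/P = 27.98/16.32 = 1.714 m.
From Manning's equation, S = [nQ / (1 A R^(2/3))]² = [0.017 × 325 / (1 × 27.98 × 1.714^(2/3))]² = 0.019.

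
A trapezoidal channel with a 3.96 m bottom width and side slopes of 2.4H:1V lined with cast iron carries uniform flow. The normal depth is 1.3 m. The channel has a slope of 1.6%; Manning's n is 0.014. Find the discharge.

Q = 75.1 m³/s

With bottom width b = 3.96 m and side slope z = 2.4: A = (b + zy)y = (3.96 + 2.4×1.3)×1.3 = 9.204 m²; P = b + 2y√(1+z²) = 3.96 + 2×1.3×2.6 = 10.72 m.
Hydraulic radius R = A/P = 9.204/10.72 = 0.8586 m.
Manning's equation: Q = (1/n) A R^(2/3) S^(1/2) = (1/0.014) × 9.204 × 0.8586^(2/3) × 0.016^(1/2) = 75.1 m³/s.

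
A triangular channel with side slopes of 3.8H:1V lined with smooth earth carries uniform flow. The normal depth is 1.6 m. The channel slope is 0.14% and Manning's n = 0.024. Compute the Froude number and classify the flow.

For a triangular section with side slope z = 3.8: A = zy² = 3.8×1.6² = 9.728 m²; P = 2y√(1+z²) = 2×1.6×3.929 = 12.57 m.
Hydraulic radius R = A/P = 9.728/12.57 = 0.7737 m.
V = (1/n) R^(2/3) √S = (1/0.024) × 0.7737^(2/3) × √0.0014 = 1.314 m/s. Hydraulic depth D_h = A/T = 9.728/12.16 = 0.8 m.
Froude number Fr = V/√(g·D_h) = 1.314/√(9.81×0.8) = 0.469, which is less than 1, so the flow is subcritical.

subcritical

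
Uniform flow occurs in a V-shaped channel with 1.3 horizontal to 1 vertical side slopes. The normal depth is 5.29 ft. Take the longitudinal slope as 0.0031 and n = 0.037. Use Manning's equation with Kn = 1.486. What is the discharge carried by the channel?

For a triangular section with side slope z = 1.3: A = zy² = 1.3×5.29² = 36.38 ft²; P = 2y√(1+z²) = 2×5.29×1.64 = 17.35 ft.
Hydraulic radius R = A/P = 36.38/17.35 = 2.096 ft.
Manning's equation: Q = (1.486/n) A R^(2/3) S^(1/2) = (1.486/0.037) × 36.38 × 2.096^(2/3) × 0.0031^(1/2) = 133 ft³/s.

Q = 133 ft³/s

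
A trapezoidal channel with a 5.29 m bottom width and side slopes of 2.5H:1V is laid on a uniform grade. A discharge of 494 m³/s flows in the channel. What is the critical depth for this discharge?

y_c = 5.08 m

At critical depth, Q² T / (g A³) = 1, i.e. A³/T = Q²/g = 494²/9.81 = 24880.
Try y = 4.35 m: A³/T = 12860 — short.
Try y = 5.91 m: A³/T = 47860 — over.
Try y = 5.08 m: A³/T = 24870 — matches.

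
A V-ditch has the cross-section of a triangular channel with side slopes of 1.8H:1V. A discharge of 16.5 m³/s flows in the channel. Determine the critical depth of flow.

y_c = 1.77 m

At critical depth, Q² T / (g A³) = 1, i.e. A³/T = Q²/g = 16.5²/9.81 = 27.75.
Trying y = 2.18 m: A³/T = 79.76 — high.
Trying y = 1.77 m: A³/T = 28.14 — close enough.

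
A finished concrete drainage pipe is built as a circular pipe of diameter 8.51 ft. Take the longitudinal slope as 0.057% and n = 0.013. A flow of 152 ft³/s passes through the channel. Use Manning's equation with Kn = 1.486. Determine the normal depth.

Manning's equation rearranged: A R^(2/3) = nQ / (1.486·√S) = 0.013 × 152 / (1.486 × √0.00057) = 55.7.
Try y = 5.87 ft: A R^(2/3) = 77.26 — high.
Try y = 3.57 ft: A R^(2/3) = 34.57 — low.
Try y = 4.71 ft: A R^(2/3) = 55.67 — matches.

y_n = 4.71 ft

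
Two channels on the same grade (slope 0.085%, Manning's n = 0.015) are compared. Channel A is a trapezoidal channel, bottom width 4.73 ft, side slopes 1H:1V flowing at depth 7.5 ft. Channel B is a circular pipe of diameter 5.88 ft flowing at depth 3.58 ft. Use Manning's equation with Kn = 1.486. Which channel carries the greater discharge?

channel A

Channel A: With bottom width b = 4.73 ft and side slope z = 1: A = (b + zy)y = (4.73 + 1×7.5)×7.5 = 91.73 ft²; P = b + 2y√(1+z²) = 4.73 + 2×7.5×1.414 = 25.94 ft. Hydraulic radius R = A/P = 91.73/25.94 = 3.536 ft. Q_A = (1.486/0.015)·91.73·3.536^(2/3)·√0.00085 = 614.8 ft³/s.
Channel B: For a circular section of diameter D = 5.88 ft at depth y = 3.58 ft, the central angle is θ = 2 arccos(1 − 2y/D) = 3.58 rad. Then A = (D²/8)(θ − sin θ) = 17.31 ft² and P = Dθ/2 = 10.53 ft. Hydraulic radius R = A/P = 17.31/10.53 = 1.644 ft. Q_B = (1.486/0.015)·17.31·1.644^(2/3)·√0.00085 = 69.66 ft³/s.
Q_A = 614.8 ft³/s vs Q_B = 69.66 ft³/s, so channel A carries more.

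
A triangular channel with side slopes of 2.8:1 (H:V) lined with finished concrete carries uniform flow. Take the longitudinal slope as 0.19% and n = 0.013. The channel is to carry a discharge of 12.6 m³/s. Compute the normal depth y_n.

y_n = 1.35 m

Manning's equation rearranged: A R^(2/3) = nQ / (1·√S) = 0.013 × 12.6 / (√0.0019) = 3.758.
Trying y = 1.69 m: A R^(2/3) = 6.867 — high.
Trying y = 1.35 m: A R^(2/3) = 3.773 — close enough.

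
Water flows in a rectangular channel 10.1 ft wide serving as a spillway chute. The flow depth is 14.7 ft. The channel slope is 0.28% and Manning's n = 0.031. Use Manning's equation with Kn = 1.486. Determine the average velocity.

V = 6.13 ft/s

Flow area A = b·y = 10.1 × 14.7 = 148.5 ft². Wetted perimeter P = b + 2y = 10.1 + 2×14.7 = 39.5 ft.
Hydraulic radius R = A/P = 148.5/39.5 = 3.759 ft.
From Manning's equation, V = (1.486/n) R^(2/3) S^(1/2) = (1.486/0.031) × 3.759^(2/3) × 0.0028^(1/2) = 6.13 ft/s.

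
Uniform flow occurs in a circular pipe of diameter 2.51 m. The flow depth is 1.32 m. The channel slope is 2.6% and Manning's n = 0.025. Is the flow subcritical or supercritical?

supercritical

For a circular section of diameter D = 2.51 m at depth y = 1.32 m, the central angle is θ = 2 arccos(1 − 2y/D) = 3.245 rad. Then A = (D²/8)(θ − sin θ) = 2.637 m² and P = Dθ/2 = 4.073 m.
Hydraulic radius R = A/P = 2.637/4.073 = 0.6475 m.
V = (1/n) R^(2/3) √S = (1/0.025) × 0.6475^(2/3) × √0.026 = 4.827 m/s. Hydraulic depth D_h = A/T = 2.637/2.507 = 1.052 m.
Froude number Fr = V/√(g·D_h) = 4.827/√(9.81×1.052) = 1.5, which is greater than 1, so the flow is supercritical.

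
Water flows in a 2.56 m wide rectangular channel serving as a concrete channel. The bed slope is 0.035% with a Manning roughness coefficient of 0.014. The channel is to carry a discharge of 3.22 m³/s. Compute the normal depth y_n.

Manning's equation rearranged: A R^(2/3) = nQ / (1·√S) = 0.014 × 3.22 / (√0.00035) = 2.41.
Trying y = 1.03 m: A R^(2/3) = 1.814 — too small.
Trying y = 1.59 m: A R^(2/3) = 3.237 — too large.
Trying y = 1.27 m: A R^(2/3) = 2.408 — matches.

y_n = 1.27 m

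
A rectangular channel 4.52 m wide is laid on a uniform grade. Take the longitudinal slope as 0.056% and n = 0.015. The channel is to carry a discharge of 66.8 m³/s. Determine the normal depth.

Manning's equation rearranged: A R^(2/3) = nQ / (1·√S) = 0.015 × 66.8 / (√0.00056) = 42.34.
At y = 5.59 m: A R^(2/3) = 34.7 — too small.
At y = 7.98 m: A R^(2/3) = 52.6 — too large.
At y = 6.62 m: A R^(2/3) = 42.37 — matches.

y_n = 6.62 m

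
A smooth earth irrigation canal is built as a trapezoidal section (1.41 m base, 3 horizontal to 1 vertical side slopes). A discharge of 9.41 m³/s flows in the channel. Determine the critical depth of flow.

y_c = 0.943 m

At critical depth, Q² T / (g A³) = 1, i.e. A³/T = Q²/g = 9.41²/9.81 = 9.026.
Try y = 1.03 m: A³/T = 13.12 — over.
Try y = 0.75 m: A³/T = 3.5 — short.
Try y = 0.943 m: A³/T = 9.037 — ≈ 9.026.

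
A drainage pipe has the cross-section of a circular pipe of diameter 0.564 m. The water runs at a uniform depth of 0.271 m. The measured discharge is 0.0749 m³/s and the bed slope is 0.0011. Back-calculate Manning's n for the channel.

n = 0.014

For a circular section of diameter D = 0.564 m at depth y = 0.271 m, the central angle is θ = 2 arccos(1 − 2y/D) = 3.064 rad. Then A = (D²/8)(θ − sin θ) = 0.1187 m² and P = Dθ/2 = 0.8639 m.
Hydraulic radius R = A/P = 0.1187/0.8639 = 0.1374 m.
Rearranging Manning's equation: n = (1/Q) A R^(2/3) S^(1/2) = (1/0.0749) × 0.1187 × 0.1374^(2/3) × √0.0011 = 0.014.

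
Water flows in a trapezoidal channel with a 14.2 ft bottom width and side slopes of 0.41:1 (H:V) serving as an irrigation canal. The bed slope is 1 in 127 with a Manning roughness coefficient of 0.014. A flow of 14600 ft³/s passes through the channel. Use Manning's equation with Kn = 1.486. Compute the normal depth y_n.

Manning's equation rearranged: A R^(2/3) = nQ / (1.486·√S) = 0.014 × 14600 / (1.486 × √0.007874) = 1550.
Try y = 23.2 ft: A R^(2/3) = 2300 — over.
Try y = 12.9 ft: A R^(2/3) = 827.7 — short.
Try y = 18.6 ft: A R^(2/3) = 1550 — close enough.

y_n = 18.6 ft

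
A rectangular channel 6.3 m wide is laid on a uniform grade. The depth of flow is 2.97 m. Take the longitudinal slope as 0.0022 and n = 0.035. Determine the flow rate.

Flow area A = b·y = 6.3 × 2.97 = 18.71 m². Wetted perimeter P = b + 2y = 6.3 + 2×2.97 = 12.24 m.
Hydraulic radius R = A/P = 18.71/12.24 = 1.529 m.
Manning's equation: Q = (1/n) A R^(2/3) S^(1/2) = (1/0.035) × 18.71 × 1.529^(2/3) × 0.0022^(1/2) = 33.3 m³/s.

Q = 33.3 m³/s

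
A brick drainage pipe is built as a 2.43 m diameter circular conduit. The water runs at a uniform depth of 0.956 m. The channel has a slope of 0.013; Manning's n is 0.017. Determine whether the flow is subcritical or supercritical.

For a circular section of diameter D = 2.43 m at depth y = 0.956 m, the central angle is θ = 2 arccos(1 − 2y/D) = 2.712 rad. Then A = (D²/8)(θ − sin θ) = 1.694 m² and P = Dθ/2 = 3.295 m.
Hydraulic radius R = A/P = 1.694/3.295 = 0.5142 m.
V = (1/n) R^(2/3) √S = (1/0.017) × 0.5142^(2/3) × √0.013 = 4.305 m/s. Hydraulic depth D_h = A/T = 1.694/2.374 = 0.7136 m.
Froude number Fr = V/√(g·D_h) = 4.305/√(9.81×0.7136) = 1.63, which is greater than 1, so the flow is supercritical.

supercritical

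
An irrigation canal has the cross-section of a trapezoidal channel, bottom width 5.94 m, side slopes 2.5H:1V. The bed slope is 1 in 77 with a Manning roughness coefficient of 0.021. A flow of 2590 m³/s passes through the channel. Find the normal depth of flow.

y_n = 7.57 m

Manning's equation rearranged: A R^(2/3) = nQ / (1·√S) = 0.021 × 2590 / (√0.01299) = 477.3.
Trying y = 5.85 m: A R^(2/3) = 262 — too small.
Trying y = 9.69 m: A R^(2/3) = 858 — too large.
Trying y = 7.57 m: A R^(2/3) = 476.7 — ≈ 477.3.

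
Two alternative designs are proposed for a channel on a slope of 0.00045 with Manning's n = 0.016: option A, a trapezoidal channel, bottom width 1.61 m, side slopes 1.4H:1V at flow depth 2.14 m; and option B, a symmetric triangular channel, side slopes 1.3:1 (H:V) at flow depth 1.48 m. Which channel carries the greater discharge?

channel A

Channel A: With bottom width b = 1.61 m and side slope z = 1.4: A = (b + zy)y = (1.61 + 1.4×2.14)×2.14 = 9.857 m²; P = b + 2y√(1+z²) = 1.61 + 2×2.14×1.72 = 8.974 m. Hydraulic radius R = A/P = 9.857/8.974 = 1.098 m. Q_A = (1/0.016)·9.857·1.098^(2/3)·√0.00045 = 13.91 m³/s.
Channel B: For a triangular section with side slope z = 1.3: A = zy² = 1.3×1.48² = 2.848 m²; P = 2y√(1+z²) = 2×1.48×1.64 = 4.855 m. Hydraulic radius R = A/P = 2.848/4.855 = 0.5865 m. Q_B = (1/0.016)·2.848·0.5865^(2/3)·√0.00045 = 2.645 m³/s.
Q_A = 13.91 m³/s vs Q_B = 2.645 m³/s, so channel A carries more.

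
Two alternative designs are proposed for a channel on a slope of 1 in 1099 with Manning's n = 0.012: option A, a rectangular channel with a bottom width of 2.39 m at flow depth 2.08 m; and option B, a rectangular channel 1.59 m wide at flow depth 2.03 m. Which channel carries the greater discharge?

channel A

Channel A: Flow area A = b·y = 2.39 × 2.08 = 4.971 m². Wetted perimeter P = b + 2y = 2.39 + 2×2.08 = 6.55 m. Hydraulic radius R = A/P = 4.971/6.55 = 0.759 m. Q_A = (1/0.012)·4.971·0.759^(2/3)·√0.0009099 = 10.4 m³/s.
Channel B: Flow area A = b·y = 1.59 × 2.03 = 3.228 m². Wetted perimeter P = b + 2y = 1.59 + 2×2.03 = 5.65 m. Hydraulic radius R = A/P = 3.228/5.65 = 0.5713 m. Q_B = (1/0.012)·3.228·0.5713^(2/3)·√0.0009099 = 5.586 m³/s.
Q_A = 10.4 m³/s vs Q_B = 5.586 m³/s, so channel A carries more.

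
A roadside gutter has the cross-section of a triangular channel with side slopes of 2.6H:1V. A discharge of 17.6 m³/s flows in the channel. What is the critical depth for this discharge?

y_c = 1.56 m

At critical depth, Q² T / (g A³) = 1, i.e. A³/T = Q²/g = 17.6²/9.81 = 31.58.
At y = 1.23 m: A³/T = 9.516 — too small.
At y = 1.79 m: A³/T = 62.11 — too large.
At y = 1.56 m: A³/T = 31.23 — matches.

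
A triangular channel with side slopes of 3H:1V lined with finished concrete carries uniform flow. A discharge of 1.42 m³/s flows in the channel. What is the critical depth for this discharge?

At critical depth, Q² T / (g A³) = 1, i.e. A³/T = Q²/g = 1.42²/9.81 = 0.2055.
Try y = 0.424 m: A³/T = 0.06167 — too small.
Try y = 0.634 m: A³/T = 0.461 — too large.
Try y = 0.539 m: A³/T = 0.2047 — ≈ 0.2055.

y_c = 0.539 m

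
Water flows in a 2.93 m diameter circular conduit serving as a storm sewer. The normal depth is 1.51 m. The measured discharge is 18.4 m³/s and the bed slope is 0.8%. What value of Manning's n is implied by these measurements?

For a circular section of diameter D = 2.93 m at depth y = 1.51 m, the central angle is θ = 2 arccos(1 − 2y/D) = 3.203 rad. Then A = (D²/8)(θ − sin θ) = 3.503 m² and P = Dθ/2 = 4.692 m.
Hydraulic radius R = A/P = 3.503/4.692 = 0.7465 m.
Rearranging Manning's equation: n = (1/Q) A R^(2/3) S^(1/2) = (1/18.4) × 3.503 × 0.7465^(2/3) × √0.008 = 0.014.

n = 0.014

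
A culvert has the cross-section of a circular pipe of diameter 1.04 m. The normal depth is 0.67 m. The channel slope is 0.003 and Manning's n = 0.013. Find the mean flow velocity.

V = 1.88 m/s

For a circular section of diameter D = 1.04 m at depth y = 0.67 m, the central angle is θ = 2 arccos(1 − 2y/D) = 3.727 rad. Then A = (D²/8)(θ − sin θ) = 0.5786 m² and P = Dθ/2 = 1.938 m.
Hydraulic radius R = A/P = 0.5786/1.938 = 0.2985 m.
From Manning's equation, V = (1/n) R^(2/3) S^(1/2) = (1/0.013) × 0.2985^(2/3) × 0.003^(1/2) = 1.88 m/s.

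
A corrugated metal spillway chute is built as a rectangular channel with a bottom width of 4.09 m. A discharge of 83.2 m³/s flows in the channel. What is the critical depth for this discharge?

For a rectangular channel, critical depth y_c = (q²/g)^(1/3) where q = Q/b = 83.2/4.09 = 20.34 m²/s.
So y_c = (20.34²/9.81)^(1/3) = 3.48 m.

y_c = 3.48 m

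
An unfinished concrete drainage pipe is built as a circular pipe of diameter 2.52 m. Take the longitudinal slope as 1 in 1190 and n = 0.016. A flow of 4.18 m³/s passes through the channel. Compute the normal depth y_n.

Manning's equation rearranged: A R^(2/3) = nQ / (1·√S) = 0.016 × 4.18 / (√0.0008403) = 2.307.
Trying y = 1.08 m: A R^(2/3) = 1.4 — short.
Trying y = 1.6 m: A R^(2/3) = 2.68 — over.
Trying y = 1.45 m: A R^(2/3) = 2.307 — ≈ 2.307.

y_n = 1.45 m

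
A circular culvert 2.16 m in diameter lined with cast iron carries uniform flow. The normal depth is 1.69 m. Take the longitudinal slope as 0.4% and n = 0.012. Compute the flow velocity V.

V = 3.98 m/s

For a circular section of diameter D = 2.16 m at depth y = 1.69 m, the central angle is θ = 2 arccos(1 − 2y/D) = 4.342 rad. Then A = (D²/8)(θ − sin θ) = 3.076 m² and P = Dθ/2 = 4.689 m.
Hydraulic radius R = A/P = 3.076/4.689 = 0.6559 m.
From Manning's equation, V = (1/n) R^(2/3) S^(1/2) = (1/0.012) × 0.6559^(2/3) × 0.004^(1/2) = 3.98 m/s.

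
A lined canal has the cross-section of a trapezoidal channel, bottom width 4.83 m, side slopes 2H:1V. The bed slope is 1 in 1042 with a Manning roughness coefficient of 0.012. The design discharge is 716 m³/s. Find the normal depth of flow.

Manning's equation rearranged: A R^(2/3) = nQ / (1·√S) = 0.012 × 716 / (√0.0009597) = 277.3.
At y = 8.43 m: A R^(2/3) = 483.4 — high.
At y = 5.58 m: A R^(2/3) = 185.4 — low.
At y = 6.65 m: A R^(2/3) = 277.3 — matches.

y_n = 6.65 m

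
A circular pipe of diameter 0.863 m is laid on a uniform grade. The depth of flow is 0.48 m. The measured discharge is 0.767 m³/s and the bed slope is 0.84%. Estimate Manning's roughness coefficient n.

For a circular section of diameter D = 0.863 m at depth y = 0.48 m, the central angle is θ = 2 arccos(1 − 2y/D) = 3.367 rad. Then A = (D²/8)(θ − sin θ) = 0.3342 m² and P = Dθ/2 = 1.453 m.
Hydraulic radius R = A/P = 0.3342/1.453 = 0.2301 m.
Rearranging Manning's equation: n = (1/Q) A R^(2/3) S^(1/2) = (1/0.767) × 0.3342 × 0.2301^(2/3) × √0.0084 = 0.015.

n = 0.015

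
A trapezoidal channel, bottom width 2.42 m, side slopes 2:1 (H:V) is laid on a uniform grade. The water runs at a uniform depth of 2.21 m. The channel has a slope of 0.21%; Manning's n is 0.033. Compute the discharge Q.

With bottom width b = 2.42 m and side slope z = 2: A = (b + zy)y = (2.42 + 2×2.21)×2.21 = 15.12 m²; P = b + 2y√(1+z²) = 2.42 + 2×2.21×2.236 = 12.3 m.
Hydraulic radius R = A/P = 15.12/12.3 = 1.229 m.
Manning's equation: Q = (1/n) A R^(2/3) S^(1/2) = (1/0.033) × 15.12 × 1.229^(2/3) × 0.0021^(1/2) = 24.1 m³/s.

Q = 24.1 m³/s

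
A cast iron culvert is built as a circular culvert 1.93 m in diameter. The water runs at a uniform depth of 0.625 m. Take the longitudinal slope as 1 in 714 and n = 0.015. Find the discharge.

Q = 1.02 m³/s

For a circular section of diameter D = 1.93 m at depth y = 0.625 m, the central angle is θ = 2 arccos(1 − 2y/D) = 2.421 rad. Then A = (D²/8)(θ − sin θ) = 0.8204 m² and P = Dθ/2 = 2.337 m.
Hydraulic radius R = A/P = 0.8204/2.337 = 0.3511 m.
Manning's equation: Q = (1/n) A R^(2/3) S^(1/2) = (1/0.015) × 0.8204 × 0.3511^(2/3) × 0.001401^(1/2) = 1.02 m³/s.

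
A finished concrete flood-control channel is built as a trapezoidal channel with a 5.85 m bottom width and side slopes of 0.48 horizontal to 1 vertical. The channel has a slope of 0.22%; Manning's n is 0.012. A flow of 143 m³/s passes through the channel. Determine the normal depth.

y_n = 3.27 m

Manning's equation rearranged: A R^(2/3) = nQ / (1·√S) = 0.012 × 143 / (√0.0022) = 36.59.
Trying y = 2.81 m: A R^(2/3) = 28.52 — short.
Trying y = 3.76 m: A R^(2/3) = 46.12 — over.
Trying y = 3.27 m: A R^(2/3) = 36.58 — ≈ 36.59.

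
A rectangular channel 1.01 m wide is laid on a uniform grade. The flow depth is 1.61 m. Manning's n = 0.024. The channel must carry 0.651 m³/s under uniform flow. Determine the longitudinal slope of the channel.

S = 0.00033

Flow area A = b·y = 1.01 × 1.61 = 1.626 m². Wetted perimeter P = b + 2y = 1.01 + 2×1.61 = 4.23 m.
Hydraulic radius R = A/P = 1.626/4.23 = 0.3844 m.
From Manning's equation, S = [nQ / (1 A R^(2/3))]² = [0.024 × 0.651 / (1 × 1.626 × 0.3844^(2/3))]² = 0.00033.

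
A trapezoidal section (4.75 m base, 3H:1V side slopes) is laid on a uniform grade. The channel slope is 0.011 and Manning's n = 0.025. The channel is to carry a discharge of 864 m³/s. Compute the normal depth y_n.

y_n = 5.15 m

Manning's equation rearranged: A R^(2/3) = nQ / (1·√S) = 0.025 × 864 / (√0.011) = 205.9.
At y = 3.52 m: A R^(2/3) = 85.41 — short.
At y = 5.87 m: A R^(2/3) = 281.1 — over.
At y = 5.15 m: A R^(2/3) = 206 — close enough.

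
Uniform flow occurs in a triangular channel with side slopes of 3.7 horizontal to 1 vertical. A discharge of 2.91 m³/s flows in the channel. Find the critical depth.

At critical depth, Q² T / (g A³) = 1, i.e. A³/T = Q²/g = 2.91²/9.81 = 0.8632.
Trying y = 0.576 m: A³/T = 0.434 — short.
Trying y = 0.718 m: A³/T = 1.306 — over.
Trying y = 0.661 m: A³/T = 0.8637 — matches.

y_c = 0.661 m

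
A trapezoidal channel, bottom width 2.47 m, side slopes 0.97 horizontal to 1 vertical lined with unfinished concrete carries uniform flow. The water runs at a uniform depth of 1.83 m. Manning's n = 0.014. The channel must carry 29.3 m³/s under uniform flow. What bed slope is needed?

With bottom width b = 2.47 m and side slope z = 0.97: A = (b + zy)y = (2.47 + 0.97×1.83)×1.83 = 7.769 m²; P = b + 2y√(1+z²) = 2.47 + 2×1.83×1.393 = 7.569 m.
Hydraulic radius R = A/P = 7.769/7.569 = 1.026 m.
From Manning's equation, S = [nQ / (1 A R^(2/3))]² = [0.014 × 29.3 / (1 × 7.769 × 1.026^(2/3))]² = 0.00269.

S = 0.00269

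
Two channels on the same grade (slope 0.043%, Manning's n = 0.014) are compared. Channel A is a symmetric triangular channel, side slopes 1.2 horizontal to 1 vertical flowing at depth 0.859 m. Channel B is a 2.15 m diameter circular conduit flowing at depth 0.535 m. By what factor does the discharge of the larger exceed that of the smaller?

Channel A: For a triangular section with side slope z = 1.2: A = zy² = 1.2×0.859² = 0.8855 m²; P = 2y√(1+z²) = 2×0.859×1.562 = 2.684 m. Hydraulic radius R = A/P = 0.8855/2.684 = 0.33 m. Q_A = (1/0.014)·0.8855·0.33^(2/3)·√0.00043 = 0.6262 m³/s.
Channel B: For a circular section of diameter D = 2.15 m at depth y = 0.535 m, the central angle is θ = 2 arccos(1 − 2y/D) = 2.089 rad. Then A = (D²/8)(θ − sin θ) = 0.7051 m² and P = Dθ/2 = 2.246 m. Hydraulic radius R = A/P = 0.7051/2.246 = 0.314 m. Q_B = (1/0.014)·0.7051·0.314^(2/3)·√0.00043 = 0.4825 m³/s.
The larger discharge is 0.6262 m³/s and the smaller is 0.4825 m³/s; the ratio is 1.3.

1.3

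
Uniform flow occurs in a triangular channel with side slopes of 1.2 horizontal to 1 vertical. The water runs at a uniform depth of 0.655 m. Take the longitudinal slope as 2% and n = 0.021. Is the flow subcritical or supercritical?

supercritical

For a triangular section with side slope z = 1.2: A = zy² = 1.2×0.655² = 0.5148 m²; P = 2y√(1+z²) = 2×0.655×1.562 = 2.046 m.
Hydraulic radius R = A/P = 0.5148/2.046 = 0.2516 m.
V = (1/n) R^(2/3) √S = (1/0.021) × 0.2516^(2/3) × √0.02 = 2.684 m/s. Hydraulic depth D_h = A/T = 0.5148/1.572 = 0.3275 m.
Froude number Fr = V/√(g·D_h) = 2.684/√(9.81×0.3275) = 1.5, which is greater than 1, so the flow is supercritical.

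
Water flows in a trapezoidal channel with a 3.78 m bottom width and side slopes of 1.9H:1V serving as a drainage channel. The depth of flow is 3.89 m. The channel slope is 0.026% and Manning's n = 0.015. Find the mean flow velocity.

With bottom width b = 3.78 m and side slope z = 1.9: A = (b + zy)y = (3.78 + 1.9×3.89)×3.89 = 43.46 m²; P = b + 2y√(1+z²) = 3.78 + 2×3.89×2.147 = 20.48 m.
Hydraulic radius R = A/P = 43.46/20.48 = 2.121 m.
From Manning's equation, V = (1/n) R^(2/3) S^(1/2) = (1/0.015) × 2.121^(2/3) × 0.00026^(1/2) = 1.77 m/s.

V = 1.77 m/s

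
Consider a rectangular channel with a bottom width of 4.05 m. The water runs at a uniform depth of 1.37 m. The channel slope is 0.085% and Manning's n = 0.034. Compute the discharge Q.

Flow area A = b·y = 4.05 × 1.37 = 5.548 m². Wetted perimeter P = b + 2y = 4.05 + 2×1.37 = 6.79 m.
Hydraulic radius R = A/P = 5.548/6.79 = 0.8172 m.
Manning's equation: Q = (1/n) A R^(2/3) S^(1/2) = (1/0.034) × 5.548 × 0.8172^(2/3) × 0.00085^(1/2) = 4.16 m³/s.

Q = 4.16 m³/s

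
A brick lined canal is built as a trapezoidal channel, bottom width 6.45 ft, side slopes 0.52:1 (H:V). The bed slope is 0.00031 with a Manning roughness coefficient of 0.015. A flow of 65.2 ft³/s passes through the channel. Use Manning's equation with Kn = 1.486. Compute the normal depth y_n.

Manning's equation rearranged: A R^(2/3) = nQ / (1.486·√S) = 0.015 × 65.2 / (1.486 × √0.00031) = 37.38.
At y = 3.56 ft: A R^(2/3) = 47.56 — too large.
At y = 2.55 ft: A R^(2/3) = 27.41 — too small.
At y = 3.08 ft: A R^(2/3) = 37.39 — ≈ 37.38.

y_n = 3.08 ft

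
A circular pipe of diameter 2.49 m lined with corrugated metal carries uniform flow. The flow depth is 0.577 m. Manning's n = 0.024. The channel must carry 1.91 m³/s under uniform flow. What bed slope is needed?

For a circular section of diameter D = 2.49 m at depth y = 0.577 m, the central angle is θ = 2 arccos(1 − 2y/D) = 2.009 rad. Then A = (D²/8)(θ − sin θ) = 0.8551 m² and P = Dθ/2 = 2.501 m.
Hydraulic radius R = A/P = 0.8551/2.501 = 0.3419 m.
From Manning's equation, S = [nQ / (1 A R^(2/3))]² = [0.024 × 1.91 / (1 × 0.8551 × 0.3419^(2/3))]² = 0.012.

S = 0.012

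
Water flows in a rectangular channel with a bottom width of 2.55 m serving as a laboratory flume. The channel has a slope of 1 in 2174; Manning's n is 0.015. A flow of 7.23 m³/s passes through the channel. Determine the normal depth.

Manning's equation rearranged: A R^(2/3) = nQ / (1·√S) = 0.015 × 7.23 / (√0.00046) = 5.057.
At y = 1.98 m: A R^(2/3) = 4.262 — low.
At y = 2.27 m: A R^(2/3) = 5.056 — ≈ 5.057.

y_n = 2.27 m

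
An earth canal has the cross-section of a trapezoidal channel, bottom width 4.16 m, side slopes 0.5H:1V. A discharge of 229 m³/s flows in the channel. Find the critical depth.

At critical depth, Q² T / (g A³) = 1, i.e. A³/T = Q²/g = 229²/9.81 = 5346.
At y = 4.74 m: A³/T = 3332 — short.
At y = 6.28 m: A³/T = 9229 — over.
At y = 5.41 m: A³/T = 5353 — ≈ 5346.

y_c = 5.41 m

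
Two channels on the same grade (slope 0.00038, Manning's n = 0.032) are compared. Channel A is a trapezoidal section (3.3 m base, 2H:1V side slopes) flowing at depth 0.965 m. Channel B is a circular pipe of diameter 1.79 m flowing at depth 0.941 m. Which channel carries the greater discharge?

channel A

Channel A: With bottom width b = 3.3 m and side slope z = 2: A = (b + zy)y = (3.3 + 2×0.965)×0.965 = 5.047 m²; P = b + 2y√(1+z²) = 3.3 + 2×0.965×2.236 = 7.616 m. Hydraulic radius R = A/P = 5.047/7.616 = 0.6627 m. Q_A = (1/0.032)·5.047·0.6627^(2/3)·√0.00038 = 2.337 m³/s.
Channel B: For a circular section of diameter D = 1.79 m at depth y = 0.941 m, the central angle is θ = 2 arccos(1 − 2y/D) = 3.244 rad. Then A = (D²/8)(θ − sin θ) = 1.341 m² and P = Dθ/2 = 2.904 m. Hydraulic radius R = A/P = 1.341/2.904 = 0.4617 m. Q_B = (1/0.032)·1.341·0.4617^(2/3)·√0.00038 = 0.4878 m³/s.
Q_A = 2.337 m³/s vs Q_B = 0.4878 m³/s, so channel A carries more.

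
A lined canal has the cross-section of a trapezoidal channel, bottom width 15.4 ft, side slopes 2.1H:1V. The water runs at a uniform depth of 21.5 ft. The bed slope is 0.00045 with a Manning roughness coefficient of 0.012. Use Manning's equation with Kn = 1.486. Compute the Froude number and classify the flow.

With bottom width b = 15.4 ft and side slope z = 2.1: A = (b + zy)y = (15.4 + 2.1×21.5)×21.5 = 1302 ft²; P = b + 2y√(1+z²) = 15.4 + 2×21.5×2.326 = 115.4 ft.
Hydraulic radius R = A/P = 1302/115.4 = 11.28 ft.
V = (1.486/n) R^(2/3) √S = (1.486/0.012) × 11.28^(2/3) × √0.00045 = 13.21 ft/s. Hydraulic depth D_h = A/T = 1302/105.7 = 12.32 ft.
Froude number Fr = V/√(g·D_h) = 13.21/√(32.2×12.32) = 0.663, which is less than 1, so the flow is subcritical.

subcritical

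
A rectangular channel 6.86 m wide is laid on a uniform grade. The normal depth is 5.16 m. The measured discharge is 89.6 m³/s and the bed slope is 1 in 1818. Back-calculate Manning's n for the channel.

Flow area A = b·y = 6.86 × 5.16 = 35.4 m². Wetted perimeter P = b + 2y = 6.86 + 2×5.16 = 17.18 m.
Hydraulic radius R = A/P = 35.4/17.18 = 2.06 m.
Rearranging Manning's equation: n = (1/Q) A R^(2/3) S^(1/2) = (1/89.6) × 35.4 × 2.06^(2/3) × √0.0005501 = 0.015.

n = 0.015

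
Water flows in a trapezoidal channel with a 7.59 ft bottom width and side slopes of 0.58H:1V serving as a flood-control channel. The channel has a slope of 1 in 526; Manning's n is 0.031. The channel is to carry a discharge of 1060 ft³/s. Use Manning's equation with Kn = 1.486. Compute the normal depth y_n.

Manning's equation rearranged: A R^(2/3) = nQ / (1.486·√S) = 0.031 × 1060 / (1.486 × √0.001901) = 507.2.
Trying y = 13.9 ft: A R^(2/3) = 675.9 — too large.
Trying y = 12 ft: A R^(2/3) = 506.5 — close enough.

y_n = 12 ft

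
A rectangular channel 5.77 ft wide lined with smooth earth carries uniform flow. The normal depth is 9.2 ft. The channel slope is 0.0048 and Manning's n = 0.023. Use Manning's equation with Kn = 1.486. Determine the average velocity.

V = 7.56 ft/s

Flow area A = b·y = 5.77 × 9.2 = 53.08 ft². Wetted perimeter P = b + 2y = 5.77 + 2×9.2 = 24.17 ft.
Hydraulic radius R = A/P = 53.08/24.17 = 2.196 ft.
From Manning's equation, V = (1.486/n) R^(2/3) S^(1/2) = (1.486/0.023) × 2.196^(2/3) × 0.0048^(1/2) = 7.56 ft/s.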